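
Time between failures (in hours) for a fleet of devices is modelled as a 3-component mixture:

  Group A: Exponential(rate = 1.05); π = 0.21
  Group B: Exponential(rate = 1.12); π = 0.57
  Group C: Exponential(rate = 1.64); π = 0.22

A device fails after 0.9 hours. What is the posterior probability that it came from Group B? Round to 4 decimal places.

0.5808

Apply Bayes' rule: the posterior for each component is proportional to its prior times its likelihood at x.
Component likelihoods at x = 0.9 hours:
  L_A = 1.05·e^(−1.05·0.9) = 1.05·e^(−0.9450) = 0.408114
  L_B = 1.12·e^(−1.12·0.9) = 1.12·e^(−1.0080) = 0.408742
  L_C = 1.64·e^(−1.64·0.9) = 1.64·e^(−1.4760) = 0.374822
Multiply by the mixture weights:
  w_A·L_A = 0.21 × 0.408114 = 0.0857038
  w_B·L_B = 0.57 × 0.408742 = 0.232983
  w_C·L_C = 0.22 × 0.374822 = 0.0824609
Sum: 0.0857038 + 0.232983 + 0.0824609 = 0.401148
P(Group B | x) = 0.232983 / 0.401148 ≈ 0.5808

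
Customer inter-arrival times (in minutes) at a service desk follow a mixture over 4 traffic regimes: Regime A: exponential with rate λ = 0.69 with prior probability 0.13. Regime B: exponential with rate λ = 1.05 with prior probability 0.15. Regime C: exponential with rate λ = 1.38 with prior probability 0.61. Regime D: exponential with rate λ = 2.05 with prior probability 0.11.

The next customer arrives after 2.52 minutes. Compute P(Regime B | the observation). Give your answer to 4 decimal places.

Apply Bayes' rule: the posterior for each component is proportional to its prior times its likelihood at x.
Exponential densities:
  L_A = 0.69·e^(−0.69·2.52) = 0.69·e^(−1.7388) = 0.121254
  L_B = 1.05·e^(−1.05·2.52) = 1.05·e^(−2.6460) = 0.0744811
  L_C = 1.38·e^(−1.38·2.52) = 1.38·e^(−3.4776) = 0.0426164
  L_D = 2.05·e^(−2.05·2.52) = 2.05·e^(−5.1660) = 0.0117001
Prior × likelihood for each component:
  π_A·L_A = 0.13 × 0.121254 = 0.0157631
  π_B·L_B = 0.15 × 0.0744811 = 0.0111722
  π_C·L_C = 0.61 × 0.0426164 = 0.025996
  π_D·L_D = 0.11 × 0.0117001 = 0.00128701
Sum: 0.0157631 + 0.0111722 + 0.025996 + 0.00128701 = 0.0542183
P(Regime B | 2.52 minutes) ≈ 0.2061

0.2061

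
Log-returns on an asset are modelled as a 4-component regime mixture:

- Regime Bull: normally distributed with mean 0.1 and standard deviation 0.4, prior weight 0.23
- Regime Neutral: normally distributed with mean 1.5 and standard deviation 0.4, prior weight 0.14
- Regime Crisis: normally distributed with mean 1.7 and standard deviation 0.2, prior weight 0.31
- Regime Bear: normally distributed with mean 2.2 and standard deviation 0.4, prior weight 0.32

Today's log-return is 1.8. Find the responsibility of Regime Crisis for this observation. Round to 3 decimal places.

0.646

By Bayes' theorem, P(k | x) = π_k f_k(x) / Σ_j π_j f_j(x).
Normal densities:
  f_Bull = 0.000119297
  f_Neutral = 0.752844
  f_Crisis = 1.76033
  f_Bear = 0.604927
Unnormalised posteriors:
  π_Bull·f_Bull = 0.23 × 0.000119297 = 2.74382e-05
  π_Neutral·f_Neutral = 0.14 × 0.752844 = 0.105398
  π_Crisis·f_Crisis = 0.31 × 1.76033 = 0.545701
  π_Bear·f_Bear = 0.32 × 0.604927 = 0.193577
Sum: 2.74382e-05 + 0.105398 + 0.545701 + 0.193577 = 0.844703
P(Regime Crisis | x) = 0.545701 / 0.844703 ≈ 0.646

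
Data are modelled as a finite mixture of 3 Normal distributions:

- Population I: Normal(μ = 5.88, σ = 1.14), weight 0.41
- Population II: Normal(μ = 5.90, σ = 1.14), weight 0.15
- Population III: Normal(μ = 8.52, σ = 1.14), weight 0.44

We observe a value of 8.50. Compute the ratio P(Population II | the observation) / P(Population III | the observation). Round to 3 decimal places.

0.025

Only the two components matter; the odds are (P(Z=i) f_i(x)) / (P(Z=j) f_j(x)).
Evaluate each component's likelihood at the observed value:
  p_I = (1/(1.14·√(2π)))·exp(−(8.50−5.88)²/(2·1.14²)) = 0.349949·exp(-2.64097) = 0.0249487
  p_II = (1/(1.14·√(2π)))·exp(−(8.50−5.90)²/(2·1.14²)) = 0.349949·exp(-2.60080) = 0.0259712
  p_III = (1/(1.14·√(2π)))·exp(−(8.50−8.52)²/(2·1.14²)) = 0.349949·exp(-0.00015) = 0.349896
Odds = (0.15/0.44) × (0.0259712/0.349896) = 0.340909 × 0.0742256 ≈ 0.025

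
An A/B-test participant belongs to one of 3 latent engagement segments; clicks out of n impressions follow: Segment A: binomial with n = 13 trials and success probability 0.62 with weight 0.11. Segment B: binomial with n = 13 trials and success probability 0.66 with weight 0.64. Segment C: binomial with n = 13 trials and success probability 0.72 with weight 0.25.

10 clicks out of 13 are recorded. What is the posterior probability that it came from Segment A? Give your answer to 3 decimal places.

The responsibility of component k is w_k f_k(x) divided by Σ_j w_j f_j(x).
Binomial probabilities:
  p_A = 0.131715
  p_B = 0.176296
  p_C = 0.235053
Multiply by the mixture weights:
  w_A·p_A = 0.11 × 0.131715 = 0.0144886
  w_B·p_B = 0.64 × 0.176296 = 0.112829
  w_C·p_C = 0.25 × 0.235053 = 0.0587632
Sum: 0.0144886 + 0.112829 + 0.0587632 = 0.186081
Responsibility of Segment A: 0.0144886 / 0.186081 ≈ 0.078

0.078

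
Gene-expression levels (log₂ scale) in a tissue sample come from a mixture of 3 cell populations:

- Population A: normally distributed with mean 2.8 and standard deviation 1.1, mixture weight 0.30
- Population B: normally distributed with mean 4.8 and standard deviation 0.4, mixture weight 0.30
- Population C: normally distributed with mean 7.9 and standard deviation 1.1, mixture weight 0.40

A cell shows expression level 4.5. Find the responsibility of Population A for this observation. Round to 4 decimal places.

0.1268

Posterior ∝ prior × likelihood, so P(k | x) ∝ w_k f_k(x); normalise over all components.
Evaluate each component's likelihood at the observed value:
  L_A = 0.109869
  L_B = 0.752844
  L_C = 0.0030546
Weight by the priors:
  w_A·L_A = 0.30 × 0.109869 = 0.0329608
  w_B·L_B = 0.30 × 0.752844 = 0.225853
  w_C·L_C = 0.40 × 0.0030546 = 0.00122184
Evidence: 0.0329608 + 0.225853 + 0.00122184 = 0.260036
So the posterior for Population A is 0.0329608 / 0.260036 ≈ 0.1268.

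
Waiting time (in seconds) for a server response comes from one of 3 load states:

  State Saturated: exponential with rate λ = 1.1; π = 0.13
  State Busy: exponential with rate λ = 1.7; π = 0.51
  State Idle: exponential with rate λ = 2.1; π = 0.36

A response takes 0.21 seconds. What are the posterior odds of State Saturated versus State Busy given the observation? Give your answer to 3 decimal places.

Only the two components matter; the odds are (π_i f_i(x)) / (π_j f_j(x)).
Evaluate each component's likelihood at the observed value:
  f_Saturated = 1.1·e^(−1.1·0.21) = 1.1·e^(−0.2310) = 0.873113
  f_Busy = 1.7·e^(−1.7·0.21) = 1.7·e^(−0.3570) = 1.18961
  f_Idle = 2.1·e^(−2.1·0.21) = 2.1·e^(−0.4410) = 1.35112
Posterior odds = (π_Saturated·f_Saturated) / (π_Busy·f_Busy) = (0.13·0.873113) / (0.51·1.18961) = 0.113505 / 0.606703 ≈ 0.187

0.187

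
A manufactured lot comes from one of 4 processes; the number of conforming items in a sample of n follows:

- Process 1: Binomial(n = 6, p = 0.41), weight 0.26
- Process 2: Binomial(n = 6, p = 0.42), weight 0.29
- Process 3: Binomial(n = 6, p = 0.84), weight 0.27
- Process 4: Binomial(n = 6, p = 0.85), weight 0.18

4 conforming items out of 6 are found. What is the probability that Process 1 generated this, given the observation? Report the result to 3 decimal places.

0.229

P(component k | x) = π_k·f_k(x) / marginal(x), where marginal(x) = Σ_j π_j·f_j(x).
Component likelihoods at x = 4 conforming items out of 6:
  L_1 = C(6,4)·0.41^4·0.59^2 = 15·0.0282576·0.3481 = 0.147547
  L_2 = C(6,4)·0.42^4·0.58^2 = 15·0.031117·0.3364 = 0.157016
  L_3 = C(6,4)·0.84^4·0.16^2 = 15·0.497871·0.0256 = 0.191183
  L_4 = C(6,4)·0.85^4·0.15^2 = 15·0.522006·0.0225 = 0.176177
Weight by the priors:
  π_1·L_1 = 0.26 × 0.147547 = 0.0383622
  π_2·L_2 = 0.29 × 0.157016 = 0.0455347
  π_3·L_3 = 0.27 × 0.191183 = 0.0516193
  π_4·L_4 = 0.18 × 0.176177 = 0.0317119
Evidence: 0.0383622 + 0.0455347 + 0.0516193 + 0.0317119 = 0.167228
P(Process 1 | the observation) ≈ 0.229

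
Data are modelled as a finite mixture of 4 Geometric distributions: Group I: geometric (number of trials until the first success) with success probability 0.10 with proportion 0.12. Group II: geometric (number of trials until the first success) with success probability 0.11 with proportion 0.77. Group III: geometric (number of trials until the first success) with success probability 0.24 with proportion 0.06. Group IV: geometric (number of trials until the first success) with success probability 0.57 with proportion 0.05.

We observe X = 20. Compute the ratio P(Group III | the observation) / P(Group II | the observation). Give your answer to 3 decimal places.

Only the two components matter; the odds are (π_i f_i(x)) / (π_j f_j(x)).
Evaluate each component's likelihood at the observed value:
  f_I = 0.0135085
  f_II = 0.0120172
  f_III = 0.00130518
  f_IV = 6.19121e-08
Posterior odds = (π_III·f_III) / (π_II·f_II) = (0.06·0.00130518) / (0.77·0.0120172) = 7.83106e-05 / 0.00925323 ≈ 0.008

0.008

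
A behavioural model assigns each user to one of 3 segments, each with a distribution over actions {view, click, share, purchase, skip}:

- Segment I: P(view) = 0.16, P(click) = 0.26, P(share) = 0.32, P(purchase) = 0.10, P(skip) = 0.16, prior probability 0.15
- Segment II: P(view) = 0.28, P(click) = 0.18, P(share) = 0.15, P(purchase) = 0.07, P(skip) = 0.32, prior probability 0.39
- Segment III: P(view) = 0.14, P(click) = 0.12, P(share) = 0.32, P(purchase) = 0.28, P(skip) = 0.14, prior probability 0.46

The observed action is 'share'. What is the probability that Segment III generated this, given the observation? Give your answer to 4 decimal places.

Posterior ∝ prior × likelihood, so P(k | x) ∝ π_k f_k(x); normalise over all components.
Component likelihoods at x = 'share':
  p_I = 0.32
  p_II = 0.15
  p_III = 0.32
Weight by the priors:
  π_I·p_I = 0.15 × 0.32 = 0.048
  π_II·p_II = 0.39 × 0.15 = 0.0585
  π_III·p_III = 0.46 × 0.32 = 0.1472
Marginal: 0.048 + 0.0585 + 0.1472 = 0.2537
P(Segment III | 'share') = 0.1472 / 0.2537 ≈ 0.5802

0.5802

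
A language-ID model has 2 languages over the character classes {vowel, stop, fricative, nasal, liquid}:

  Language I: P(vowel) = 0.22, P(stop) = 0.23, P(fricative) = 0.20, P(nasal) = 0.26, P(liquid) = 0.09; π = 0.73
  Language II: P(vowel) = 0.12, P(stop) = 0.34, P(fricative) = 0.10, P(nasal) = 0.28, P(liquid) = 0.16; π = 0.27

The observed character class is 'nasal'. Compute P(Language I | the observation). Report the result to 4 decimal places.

Apply Bayes' rule: the posterior for each component is proportional to its prior times its likelihood at x.
Component likelihoods at x = 'nasal':
  f_I = P(nasal | comp) = 0.26
  f_II = P(nasal | comp) = 0.28
Prior × likelihood for each component:
  π_I·f_I = 0.73 × 0.26 = 0.1898
  π_II·f_II = 0.27 × 0.28 = 0.0756
Normaliser: 0.1898 + 0.0756 = 0.2654
Responsibility of Language I: 0.1898 / 0.2654 ≈ 0.7151

0.7151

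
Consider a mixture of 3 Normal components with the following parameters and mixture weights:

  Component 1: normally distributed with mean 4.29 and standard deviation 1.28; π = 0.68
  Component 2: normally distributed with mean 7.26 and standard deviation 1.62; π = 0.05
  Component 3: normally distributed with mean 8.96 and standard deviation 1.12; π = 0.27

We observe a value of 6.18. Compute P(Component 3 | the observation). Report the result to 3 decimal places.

0.052

By Bayes' theorem, P(k | x) = w_k f_k(x) / Σ_j w_j f_j(x).
Component likelihoods at x = 6.18:
  p_1 = 0.104777
  p_2 = 0.19719
  p_3 = 0.0163622
Weight by the priors:
  w_1·p_1 = 0.68 × 0.104777 = 0.0712486
  w_2·p_2 = 0.05 × 0.19719 = 0.00985951
  w_3·p_3 = 0.27 × 0.0163622 = 0.00441778
Normaliser: 0.0712486 + 0.00985951 + 0.00441778 = 0.0855259
P(Component 3 | x) ≈ 0.052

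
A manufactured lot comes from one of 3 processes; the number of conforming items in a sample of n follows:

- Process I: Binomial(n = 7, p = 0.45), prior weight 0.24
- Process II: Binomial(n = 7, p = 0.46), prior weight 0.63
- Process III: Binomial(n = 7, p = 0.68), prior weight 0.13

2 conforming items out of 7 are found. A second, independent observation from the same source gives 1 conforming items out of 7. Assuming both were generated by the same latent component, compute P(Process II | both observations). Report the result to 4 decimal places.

P(component k | x) = P(Z=k)·f_k(x) / marginal(x), where marginal(x) = Σ_j P(Z=j)·f_j(x).
Since both observations come from the same component, the likelihood for component k is f_k(x₁)·f_k(x₂).
  f_I = [0.214022] × [0.087194] = 0.0186614
  f_II = [0.204035] × [0.0798396] = 0.01629
  f_III = [0.0325827] × [0.00511101] = 0.000166531
Unnormalised posteriors:
  P(Z=I)·f_I = 0.24 × 0.0186614 = 0.00447874
  P(Z=II)·f_II = 0.63 × 0.01629 = 0.0102627
  P(Z=III)·f_III = 0.13 × 0.000166531 = 2.1649e-05
Evidence: 0.00447874 + 0.0102627 + 2.1649e-05 = 0.0147631
Responsibility of Process II: 0.0102627 / 0.0147631 ≈ 0.6952

0.6952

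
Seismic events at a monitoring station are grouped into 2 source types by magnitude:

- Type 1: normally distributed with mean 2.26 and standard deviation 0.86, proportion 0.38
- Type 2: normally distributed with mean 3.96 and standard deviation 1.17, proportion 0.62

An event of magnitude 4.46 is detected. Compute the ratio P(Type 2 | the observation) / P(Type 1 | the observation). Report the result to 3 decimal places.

28.860

Posterior odds = (P(Z=i) f_i(x)) / (P(Z=j) f_j(x)); the normalising sum cancels.
Component likelihoods at x = 4.46:
  L_1 = (1/(0.86·√(2π)))·exp(−(4.46−2.26)²/(2·0.86²)) = 0.463886·exp(-3.27204) = 0.0175948
  L_2 = (1/(1.17·√(2π)))·exp(−(4.46−3.96)²/(2·1.17²)) = 0.340976·exp(-0.09131) = 0.31122
0.192956 / 0.00668601 ≈ 28.860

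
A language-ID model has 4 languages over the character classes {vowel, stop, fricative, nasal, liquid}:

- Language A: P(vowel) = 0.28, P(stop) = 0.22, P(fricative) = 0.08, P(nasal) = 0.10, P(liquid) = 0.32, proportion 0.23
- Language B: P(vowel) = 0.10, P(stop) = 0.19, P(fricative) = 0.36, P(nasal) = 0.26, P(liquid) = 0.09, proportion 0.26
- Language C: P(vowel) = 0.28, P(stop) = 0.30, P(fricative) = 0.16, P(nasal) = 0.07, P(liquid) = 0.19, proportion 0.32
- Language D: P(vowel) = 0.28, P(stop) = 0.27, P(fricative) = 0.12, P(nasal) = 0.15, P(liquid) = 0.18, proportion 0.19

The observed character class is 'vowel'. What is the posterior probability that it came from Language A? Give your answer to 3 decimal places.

P(component k | x) = w_k·f_k(x) / marginal(x), where marginal(x) = Σ_j w_j·f_j(x).
Categorical probabilities:
  L_A = P(vowel | comp) = 0.28
  L_B = P(vowel | comp) = 0.10
  L_C = P(vowel | comp) = 0.28
  L_D = P(vowel | comp) = 0.28
Weight by the priors:
  w_A·L_A = 0.23 × 0.28 = 0.0644
  w_B·L_B = 0.26 × 0.1 = 0.026
  w_C·L_C = 0.32 × 0.28 = 0.0896
  w_D·L_D = 0.19 × 0.28 = 0.0532
Evidence: 0.0644 + 0.026 + 0.0896 + 0.0532 = 0.2332
Responsibility of Language A: 0.0644 / 0.2332 ≈ 0.276

0.276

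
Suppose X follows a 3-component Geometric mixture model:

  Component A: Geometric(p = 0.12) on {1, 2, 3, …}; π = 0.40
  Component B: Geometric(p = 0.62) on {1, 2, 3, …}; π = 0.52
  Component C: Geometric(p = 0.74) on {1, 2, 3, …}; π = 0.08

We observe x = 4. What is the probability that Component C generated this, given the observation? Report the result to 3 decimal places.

0.020

Posterior ∝ prior × likelihood, so P(k | x) ∝ π_k f_k(x); normalise over all components.
Component likelihoods at x = 4:
  f_A = 0.0817766
  f_B = 0.0340206
  f_C = 0.0130062
Multiply by the mixture weights:
  π_A·f_A = 0.40 × 0.0817766 = 0.0327107
  π_B·f_B = 0.52 × 0.0340206 = 0.0176907
  π_C·f_C = 0.08 × 0.0130062 = 0.0010405
Denominator: 0.0327107 + 0.0176907 + 0.0010405 = 0.0514419
P(Component C | data) ≈ 0.020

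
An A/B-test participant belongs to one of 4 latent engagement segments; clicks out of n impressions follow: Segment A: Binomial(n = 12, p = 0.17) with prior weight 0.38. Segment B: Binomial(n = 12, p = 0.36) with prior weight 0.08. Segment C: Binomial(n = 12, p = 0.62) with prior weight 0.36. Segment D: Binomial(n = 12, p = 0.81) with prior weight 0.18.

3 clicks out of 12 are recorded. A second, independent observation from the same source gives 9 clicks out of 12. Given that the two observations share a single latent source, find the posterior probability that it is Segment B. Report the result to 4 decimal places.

The responsibility of component k is π_k f_k(x) divided by Σ_j π_j f_j(x).
Since both observations come from the same component, the likelihood for component k is f_k(x₁)·f_k(x₂).
  L_A = [0.202056] × [1.49175e-05] = 3.01418e-06
  L_B = [0.184906] × [0.00585713] = 0.00108302
  L_C = [0.00866264] × [0.163418] = 0.00141563
  L_D = [3.77277e-05] × [0.22649] = 8.54494e-06
Multiply by the mixture weights:
  π_A·L_A = 0.38 × 3.01418e-06 = 1.14539e-06
  π_B·L_B = 0.08 × 0.00108302 = 8.66413e-05
  π_C·L_C = 0.36 × 0.00141563 = 0.000509626
  π_D·L_D = 0.18 × 8.54494e-06 = 1.53809e-06
Sum: 1.14539e-06 + 8.66413e-05 + 0.000509626 + 1.53809e-06 = 0.00059895
P(Segment B | x₁,x₂) ≈ 0.1447

0.1447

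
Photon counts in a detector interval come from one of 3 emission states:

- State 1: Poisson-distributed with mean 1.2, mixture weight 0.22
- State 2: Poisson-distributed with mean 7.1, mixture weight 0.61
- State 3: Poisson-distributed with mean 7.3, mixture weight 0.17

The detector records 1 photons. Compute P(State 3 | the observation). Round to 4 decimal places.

0.0100

By Bayes' theorem, P(k | x) = π_k f_k(x) / Σ_j π_j f_j(x).
Evaluate each component's likelihood at the observed value:
  p_1 = 0.361433
  p_2 = 0.00585824
  p_3 = 0.00493143
Weight by the priors:
  π_1·p_1 = 0.22 × 0.361433 = 0.0795153
  π_2·p_2 = 0.61 × 0.00585824 = 0.00357353
  π_3·p_3 = 0.17 × 0.00493143 = 0.000838344
Normaliser: 0.0795153 + 0.00357353 + 0.000838344 = 0.0839271
P(State 3 | 1 photons) = 0.000838344 / 0.0839271 ≈ 0.0100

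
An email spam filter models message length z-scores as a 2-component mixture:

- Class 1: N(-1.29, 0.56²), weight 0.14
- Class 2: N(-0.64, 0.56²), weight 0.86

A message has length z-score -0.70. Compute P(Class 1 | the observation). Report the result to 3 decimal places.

P(component k | x) = π_k·f_k(x) / marginal(x), where marginal(x) = Σ_j π_j·f_j(x).
Component likelihoods at x = -0.70:
  f_1 = 0.408965
  f_2 = 0.70832
Prior × likelihood for each component:
  π_1·f_1 = 0.14 × 0.408965 = 0.0572551
  π_2·f_2 = 0.86 × 0.70832 = 0.609155
Normaliser: 0.0572551 + 0.609155 = 0.66641
Responsibility of Class 1: 0.0572551 / 0.66641 ≈ 0.086

0.086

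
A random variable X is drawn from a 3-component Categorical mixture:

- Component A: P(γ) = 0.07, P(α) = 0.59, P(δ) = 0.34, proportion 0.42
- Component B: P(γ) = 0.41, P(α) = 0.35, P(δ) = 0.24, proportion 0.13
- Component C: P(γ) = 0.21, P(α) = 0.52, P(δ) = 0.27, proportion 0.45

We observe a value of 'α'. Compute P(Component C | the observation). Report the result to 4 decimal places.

The responsibility of component k is π_k f_k(x) divided by Σ_j π_j f_j(x).
Component likelihoods at x = 'α':
  L_A = P(α | comp) = 0.59
  L_B = P(α | comp) = 0.35
  L_C = P(α | comp) = 0.52
Prior × likelihood for each component:
  π_A·L_A = 0.42 × 0.59 = 0.2478
  π_B·L_B = 0.13 × 0.35 = 0.0455
  π_C·L_C = 0.45 × 0.52 = 0.234
Marginal: 0.2478 + 0.0455 + 0.234 = 0.5273
P(Component C | x) ≈ 0.4438

0.4438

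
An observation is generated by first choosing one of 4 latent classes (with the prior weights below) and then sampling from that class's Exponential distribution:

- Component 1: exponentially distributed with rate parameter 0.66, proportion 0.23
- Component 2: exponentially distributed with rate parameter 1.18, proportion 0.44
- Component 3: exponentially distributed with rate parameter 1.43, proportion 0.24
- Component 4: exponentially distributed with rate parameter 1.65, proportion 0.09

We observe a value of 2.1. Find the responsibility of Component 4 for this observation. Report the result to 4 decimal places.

The responsibility of component k is P(Z=k) f_k(x) divided by Σ_j P(Z=j) f_j(x).
Evaluate each component's likelihood at the observed value:
  p_1 = 0.165049
  p_2 = 0.0990148
  p_3 = 0.0709822
  p_4 = 0.0516005
Prior × likelihood for each component:
  P(Z=1)·p_1 = 0.23 × 0.165049 = 0.0379612
  P(Z=2)·p_2 = 0.44 × 0.0990148 = 0.0435665
  P(Z=3)·p_3 = 0.24 × 0.0709822 = 0.0170357
  P(Z=4)·p_4 = 0.09 × 0.0516005 = 0.00464404
Normaliser: 0.0379612 + 0.0435665 + 0.0170357 + 0.00464404 = 0.103207
Responsibility of Component 4: 0.00464404 / 0.103207 ≈ 0.0450

0.0450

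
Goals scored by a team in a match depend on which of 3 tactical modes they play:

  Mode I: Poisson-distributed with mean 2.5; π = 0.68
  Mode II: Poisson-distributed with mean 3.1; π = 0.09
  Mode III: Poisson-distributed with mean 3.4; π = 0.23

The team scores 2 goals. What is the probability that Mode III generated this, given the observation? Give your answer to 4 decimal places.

0.1862

Apply Bayes' rule: the posterior for each component is proportional to its prior times its likelihood at x.
Poisson probabilities:
  p_I = 0.256516
  p_II = 0.216461
  p_III = 0.192898
Unnormalised posteriors:
  P(Z=I)·p_I = 0.68 × 0.256516 = 0.174431
  P(Z=II)·p_II = 0.09 × 0.216461 = 0.0194815
  P(Z=III)·p_III = 0.23 × 0.192898 = 0.0443664
Normaliser: 0.174431 + 0.0194815 + 0.0443664 = 0.238279
P(Mode III | the observation) ≈ 0.1862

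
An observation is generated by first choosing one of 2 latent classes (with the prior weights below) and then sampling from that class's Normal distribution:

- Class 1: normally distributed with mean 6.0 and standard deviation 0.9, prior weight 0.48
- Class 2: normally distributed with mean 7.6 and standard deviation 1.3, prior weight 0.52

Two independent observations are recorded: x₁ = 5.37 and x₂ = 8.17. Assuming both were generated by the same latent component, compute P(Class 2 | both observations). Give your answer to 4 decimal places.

P(component k | x) = π_k·f_k(x) / marginal(x), where marginal(x) = Σ_j π_j·f_j(x).
Since both observations come from the same component, the likelihood for component k is f_k(x₁)·f_k(x₂).
  p_1 = [0.346949] × [0.0242265] = 0.00840537
  p_2 = [0.0704695] × [0.278754] = 0.0196436
Prior × likelihood for each component:
  π_1·p_1 = 0.48 × 0.00840537 = 0.00403458
  π_2·p_2 = 0.52 × 0.0196436 = 0.0102147
Normaliser: 0.00403458 + 0.0102147 = 0.0142493
P(Class 2 | data) = 0.0102147 / 0.0142493 ≈ 0.7169

0.7169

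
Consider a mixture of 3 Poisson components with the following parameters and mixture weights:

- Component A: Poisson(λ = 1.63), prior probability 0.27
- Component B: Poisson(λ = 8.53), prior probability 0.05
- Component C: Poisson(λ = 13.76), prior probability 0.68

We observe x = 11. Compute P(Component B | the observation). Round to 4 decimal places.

0.0666

Posterior ∝ prior × likelihood, so P(k | x) ∝ π_k f_k(x); normalise over all components.
Poisson probabilities:
  f_A = 1.05927e-06
  f_B = 0.0860502
  f_C = 0.0886656
Multiply by the mixture weights:
  π_A·f_A = 0.27 × 1.05927e-06 = 2.86004e-07
  π_B·f_B = 0.05 × 0.0860502 = 0.00430251
  π_C·f_C = 0.68 × 0.0886656 = 0.0602926
Evidence: 2.86004e-07 + 0.00430251 + 0.0602926 = 0.0645954
P(Component B | x) ≈ 0.0666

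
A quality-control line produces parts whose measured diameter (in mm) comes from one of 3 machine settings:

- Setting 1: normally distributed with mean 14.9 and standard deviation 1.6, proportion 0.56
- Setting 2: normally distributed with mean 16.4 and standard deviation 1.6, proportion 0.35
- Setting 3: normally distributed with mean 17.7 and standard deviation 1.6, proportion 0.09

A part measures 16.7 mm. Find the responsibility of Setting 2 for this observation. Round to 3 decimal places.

0.481

Posterior ∝ prior × likelihood, so P(k | x) ∝ π_k f_k(x); normalise over all components.
Component likelihoods at x = 16.7 mm:
  f_1 = (1/(1.6·√(2π)))·exp(−(16.7−14.9)²/(2·1.6²)) = 0.249339·exp(-0.63281) = 0.132423
  f_2 = (1/(1.6·√(2π)))·exp(−(16.7−16.4)²/(2·1.6²)) = 0.249339·exp(-0.01758) = 0.244994
  f_3 = (1/(1.6·√(2π)))·exp(−(16.7−17.7)²/(2·1.6²)) = 0.249339·exp(-0.19531) = 0.205101
Prior × likelihood for each component:
  π_1·f_1 = 0.56 × 0.132423 = 0.0741568
  π_2·f_2 = 0.35 × 0.244994 = 0.085748
  π_3·f_3 = 0.09 × 0.205101 = 0.0184591
Sum: 0.0741568 + 0.085748 + 0.0184591 = 0.178364
P(Setting 2 | the observation) ≈ 0.481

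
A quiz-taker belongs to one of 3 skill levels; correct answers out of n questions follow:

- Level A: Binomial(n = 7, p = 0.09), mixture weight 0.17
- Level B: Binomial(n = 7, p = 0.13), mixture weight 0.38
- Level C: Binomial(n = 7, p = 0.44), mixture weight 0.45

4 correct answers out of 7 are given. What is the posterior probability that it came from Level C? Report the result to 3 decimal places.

P(component k | x) = w_k·f_k(x) / marginal(x), where marginal(x) = Σ_j w_j·f_j(x).
Evaluate each component's likelihood at the observed value:
  L_A = C(7,4)·0.09^4·0.91^3 = 35·6.561e-05·0.753571 = 0.00173046
  L_B = C(7,4)·0.13^4·0.87^3 = 35·0.00028561·0.658503 = 0.00658263
  L_C = C(7,4)·0.44^4·0.56^3 = 35·0.037481·0.175616 = 0.230379
Multiply by the mixture weights:
  w_A·L_A = 0.17 × 0.00173046 = 0.000294179
  w_B·L_B = 0.38 × 0.00658263 = 0.0025014
  w_C·L_C = 0.45 × 0.230379 = 0.103671
Denominator: 0.000294179 + 0.0025014 + 0.103671 = 0.106466
P(Level C | 4 correct answers out of 7) ≈ 0.974

0.974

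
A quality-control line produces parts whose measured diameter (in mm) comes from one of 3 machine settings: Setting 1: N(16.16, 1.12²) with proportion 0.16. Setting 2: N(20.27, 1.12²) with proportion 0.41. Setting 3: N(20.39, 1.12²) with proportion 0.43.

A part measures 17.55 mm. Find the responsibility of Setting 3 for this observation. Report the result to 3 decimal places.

0.153

The responsibility of component k is P(Z=k) f_k(x) divided by Σ_j P(Z=j) f_j(x).
Evaluate each component's likelihood at the observed value:
  L_1 = 0.164903
  L_2 = 0.0186624
  L_3 = 0.0143044
Unnormalised posteriors:
  P(Z=1)·L_1 = 0.16 × 0.164903 = 0.0263845
  P(Z=2)·L_2 = 0.41 × 0.0186624 = 0.00765157
  P(Z=3)·L_3 = 0.43 × 0.0143044 = 0.00615088
Normaliser: 0.0263845 + 0.00765157 + 0.00615088 = 0.040187
So the posterior for Setting 3 is 0.00615088 / 0.040187 ≈ 0.153.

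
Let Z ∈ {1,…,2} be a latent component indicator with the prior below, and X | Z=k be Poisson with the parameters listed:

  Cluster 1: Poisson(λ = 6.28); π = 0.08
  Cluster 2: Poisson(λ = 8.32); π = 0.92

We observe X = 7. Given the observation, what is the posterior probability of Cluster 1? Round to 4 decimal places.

0.0854

Apply Bayes' rule: the posterior for each component is proportional to its prior times its likelihood at x.
Evaluate each component's likelihood at the observed value:
  p_1 = 0.143192
  p_2 = 0.133384
Weight by the priors:
  P(Z=1)·p_1 = 0.08 × 0.143192 = 0.0114553
  P(Z=2)·p_2 = 0.92 × 0.133384 = 0.122713
Normaliser: 0.0114553 + 0.122713 = 0.134168
So the posterior for Cluster 1 is 0.0114553 / 0.134168 ≈ 0.0854.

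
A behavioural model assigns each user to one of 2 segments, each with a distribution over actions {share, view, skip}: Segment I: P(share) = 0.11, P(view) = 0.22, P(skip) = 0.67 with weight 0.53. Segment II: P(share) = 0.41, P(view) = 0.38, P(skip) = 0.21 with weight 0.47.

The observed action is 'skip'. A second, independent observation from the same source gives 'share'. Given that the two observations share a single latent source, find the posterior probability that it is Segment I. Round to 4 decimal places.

P(component k | x) = π_k·f_k(x) / marginal(x), where marginal(x) = Σ_j π_j·f_j(x).
Since both observations come from the same component, the likelihood for component k is f_k(x₁)·f_k(x₂).
  f_I = [P(skip | comp) = 0.67] × [0.11] = 0.0737
  f_II = [P(skip | comp) = 0.21] × [0.41] = 0.0861
Weight by the priors:
  π_I·f_I = 0.53 × 0.0737 = 0.039061
  π_II·f_II = 0.47 × 0.0861 = 0.040467
Sum: 0.039061 + 0.040467 = 0.079528
P(Segment I | x) = 0.039061 / 0.079528 ≈ 0.4912

0.4912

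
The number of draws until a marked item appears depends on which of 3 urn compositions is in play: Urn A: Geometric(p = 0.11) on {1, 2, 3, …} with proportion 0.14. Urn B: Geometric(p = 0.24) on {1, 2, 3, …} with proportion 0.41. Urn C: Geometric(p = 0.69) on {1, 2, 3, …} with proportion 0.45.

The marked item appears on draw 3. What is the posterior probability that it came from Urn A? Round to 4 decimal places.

0.1234

P(component k | x) = π_k·f_k(x) / marginal(x), where marginal(x) = Σ_j π_j·f_j(x).
Geometric probabilities:
  p_A = 0.087131
  p_B = 0.138624
  p_C = 0.066309
Unnormalised posteriors:
  π_A·p_A = 0.14 × 0.087131 = 0.0121983
  π_B·p_B = 0.41 × 0.138624 = 0.0568358
  π_C·p_C = 0.45 × 0.066309 = 0.0298391
Normaliser: 0.0121983 + 0.0568358 + 0.0298391 = 0.0988732
Responsibility of Urn A: 0.0121983 / 0.0988732 ≈ 0.1234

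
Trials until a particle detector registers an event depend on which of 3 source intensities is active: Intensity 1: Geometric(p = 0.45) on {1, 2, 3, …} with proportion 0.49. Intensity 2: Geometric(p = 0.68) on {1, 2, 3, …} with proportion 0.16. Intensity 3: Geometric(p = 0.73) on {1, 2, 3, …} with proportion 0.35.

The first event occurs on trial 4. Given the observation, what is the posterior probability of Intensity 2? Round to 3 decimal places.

0.079

Apply Bayes' rule: the posterior for each component is proportional to its prior times its likelihood at x.
Geometric probabilities:
  p_1 = 0.0748688
  p_2 = 0.0222822
  p_3 = 0.0143686
Weight by the priors:
  w_1·p_1 = 0.49 × 0.0748688 = 0.0366857
  w_2·p_2 = 0.16 × 0.0222822 = 0.00356516
  w_3·p_3 = 0.35 × 0.0143686 = 0.00502901
Normaliser: 0.0366857 + 0.00356516 + 0.00502901 = 0.0452799
So the posterior for Intensity 2 is 0.00356516 / 0.0452799 ≈ 0.079.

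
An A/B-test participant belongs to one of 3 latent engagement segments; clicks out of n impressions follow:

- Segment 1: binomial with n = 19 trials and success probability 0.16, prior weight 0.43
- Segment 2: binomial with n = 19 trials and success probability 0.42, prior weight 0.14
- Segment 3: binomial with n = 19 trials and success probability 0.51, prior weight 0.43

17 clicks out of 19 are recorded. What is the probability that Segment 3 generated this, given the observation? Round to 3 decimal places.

The responsibility of component k is π_k f_k(x) divided by Σ_j π_j f_j(x).
Component likelihoods at x = 17 clicks out of 19:
  L_1 = C(19,17)·0.16^17·0.84^2 = 171·2.95148e-14·0.7056 = 3.56118e-12
  L_2 = C(19,17)·0.42^17·0.58^2 = 171·3.93766e-07·0.3364 = 2.26511e-05
  L_3 = C(19,17)·0.51^17·0.49^2 = 171·1.0683e-05·0.2401 = 0.000438613
Unnormalised posteriors:
  π_1·L_1 = 0.43 × 3.56118e-12 = 1.53131e-12
  π_2·L_2 = 0.14 × 2.26511e-05 = 3.17116e-06
  π_3·L_3 = 0.43 × 0.000438613 = 0.000188603
Sum: 1.53131e-12 + 3.17116e-06 + 0.000188603 = 0.000191775
P(Segment 3 | data) ≈ 0.983

0.983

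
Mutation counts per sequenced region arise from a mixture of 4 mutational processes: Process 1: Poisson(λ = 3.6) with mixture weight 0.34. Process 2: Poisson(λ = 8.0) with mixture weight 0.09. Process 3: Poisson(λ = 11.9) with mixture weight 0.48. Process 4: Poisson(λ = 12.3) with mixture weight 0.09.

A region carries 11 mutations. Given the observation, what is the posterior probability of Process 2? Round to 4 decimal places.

0.0901

Apply Bayes' rule: the posterior for each component is proportional to its prior times its likelihood at x.
Poisson probabilities:
  p_1 = 0.000900973
  p_2 = 0.0721902
  p_3 = 0.115281
  p_4 = 0.111168
Prior × likelihood for each component:
  w_1·p_1 = 0.34 × 0.000900973 = 0.000306331
  w_2·p_2 = 0.09 × 0.0721902 = 0.00649712
  w_3·p_3 = 0.48 × 0.115281 = 0.0553347
  w_4·p_4 = 0.09 × 0.111168 = 0.0100051
Marginal: 0.000306331 + 0.00649712 + 0.0553347 + 0.0100051 = 0.0721433
So the posterior for Process 2 is 0.00649712 / 0.0721433 ≈ 0.0901.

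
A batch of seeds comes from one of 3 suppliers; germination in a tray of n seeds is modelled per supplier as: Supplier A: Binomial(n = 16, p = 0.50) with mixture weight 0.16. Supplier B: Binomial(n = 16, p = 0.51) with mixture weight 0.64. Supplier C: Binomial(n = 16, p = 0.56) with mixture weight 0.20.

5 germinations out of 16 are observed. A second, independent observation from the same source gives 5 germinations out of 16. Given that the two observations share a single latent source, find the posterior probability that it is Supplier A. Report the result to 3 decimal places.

Posterior ∝ prior × likelihood, so P(k | x) ∝ w_k f_k(x); normalise over all components.
Since both observations come from the same component, the likelihood for component k is f_k(x₁)·f_k(x₂).
  L_A = [C(16,5)·0.50^5·0.50^11 = 4368·0.03125·0.000488281 = 0.0666504] × [0.0666504] = 0.00444227
  L_B = [C(16,5)·0.51^5·0.49^11 = 4368·0.0345025·0.000390982 = 0.0589238] × [0.0589238] = 0.00347201
  L_C = [C(16,5)·0.56^5·0.44^11 = 4368·0.0550732·0.000119668 = 0.0287874] × [0.0287874] = 0.000828713
Weight by the priors:
  w_A·L_A = 0.16 × 0.00444227 = 0.000710764
  w_B·L_B = 0.64 × 0.00347201 = 0.00222209
  w_C·L_C = 0.20 × 0.000828713 = 0.000165743
Marginal: 0.000710764 + 0.00222209 + 0.000165743 = 0.00309859
So the posterior for Supplier A is 0.000710764 / 0.00309859 ≈ 0.229.

0.229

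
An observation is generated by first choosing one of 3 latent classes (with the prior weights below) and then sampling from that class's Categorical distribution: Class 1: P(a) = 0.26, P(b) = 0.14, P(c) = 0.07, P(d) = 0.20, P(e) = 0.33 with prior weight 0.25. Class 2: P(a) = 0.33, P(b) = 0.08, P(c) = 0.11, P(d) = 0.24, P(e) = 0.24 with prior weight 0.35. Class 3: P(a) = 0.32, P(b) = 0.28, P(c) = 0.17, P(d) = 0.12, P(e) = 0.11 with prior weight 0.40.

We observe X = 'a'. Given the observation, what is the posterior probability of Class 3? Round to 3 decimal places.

0.415

P(component k | x) = π_k·f_k(x) / marginal(x), where marginal(x) = Σ_j π_j·f_j(x).
Evaluate each component's likelihood at the observed value:
  p_1 = 0.26
  p_2 = 0.33
  p_3 = 0.32
Multiply by the mixture weights:
  π_1·p_1 = 0.25 × 0.26 = 0.065
  π_2·p_2 = 0.35 × 0.33 = 0.1155
  π_3·p_3 = 0.40 × 0.32 = 0.128
Marginal: 0.065 + 0.1155 + 0.128 = 0.3085
So the posterior for Class 3 is 0.128 / 0.3085 ≈ 0.415.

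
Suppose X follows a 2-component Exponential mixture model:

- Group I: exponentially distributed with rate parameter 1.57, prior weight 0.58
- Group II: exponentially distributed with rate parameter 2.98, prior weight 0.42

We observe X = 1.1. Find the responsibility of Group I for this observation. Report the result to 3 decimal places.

0.774

Posterior ∝ prior × likelihood, so P(k | x) ∝ w_k f_k(x); normalise over all components.
Evaluate each component's likelihood at the observed value:
  f_I = 1.57·e^(−1.57·1.1) = 1.57·e^(−1.7270) = 0.279173
  f_II = 2.98·e^(−2.98·1.1) = 2.98·e^(−3.2780) = 0.112357
Weight by the priors:
  w_I·f_I = 0.58 × 0.279173 = 0.16192
  w_II·f_II = 0.42 × 0.112357 = 0.0471898
Marginal: 0.16192 + 0.0471898 = 0.20911
P(Group I | data) = 0.16192 / 0.20911 ≈ 0.774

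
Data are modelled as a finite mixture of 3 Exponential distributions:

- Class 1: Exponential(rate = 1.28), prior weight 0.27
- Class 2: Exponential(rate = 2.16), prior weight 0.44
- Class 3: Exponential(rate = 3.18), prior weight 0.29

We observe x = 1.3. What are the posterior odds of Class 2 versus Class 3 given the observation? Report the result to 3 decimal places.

3.881

Posterior odds = (P(Z=i) f_i(x)) / (P(Z=j) f_j(x)); the normalising sum cancels.
Exponential densities:
  p_1 = 1.28·e^(−1.28·1.3) = 1.28·e^(−1.6640) = 0.242406
  p_2 = 2.16·e^(−2.16·1.3) = 2.16·e^(−2.8080) = 0.130303
  p_3 = 3.18·e^(−3.18·1.3) = 3.18·e^(−4.1340) = 0.0509394
Posterior odds = (P(Z=2)·p_2) / (P(Z=3)·p_3) = (0.44·0.130303) / (0.29·0.0509394) = 0.0573334 / 0.0147724 ≈ 3.881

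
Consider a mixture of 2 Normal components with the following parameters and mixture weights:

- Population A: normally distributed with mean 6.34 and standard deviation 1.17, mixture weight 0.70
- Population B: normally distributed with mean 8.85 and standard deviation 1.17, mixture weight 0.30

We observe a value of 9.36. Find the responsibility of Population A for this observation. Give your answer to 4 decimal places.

Posterior ∝ prior × likelihood, so P(k | x) ∝ P(Z=k) f_k(x); normalise over all components.
Component likelihoods at x = 9.36:
  f_A = (1/(1.17·√(2π)))·exp(−(9.36−6.34)²/(2·1.17²)) = 0.340976·exp(-3.33129) = 0.0121889
  f_B = (1/(1.17·√(2π)))·exp(−(9.36−8.85)²/(2·1.17²)) = 0.340976·exp(-0.09500) = 0.310074
Prior × likelihood for each component:
  P(Z=A)·f_A = 0.70 × 0.0121889 = 0.00853222
  P(Z=B)·f_B = 0.30 × 0.310074 = 0.0930221
Normaliser: 0.00853222 + 0.0930221 = 0.101554
P(Population A | data) ≈ 0.0840

0.0840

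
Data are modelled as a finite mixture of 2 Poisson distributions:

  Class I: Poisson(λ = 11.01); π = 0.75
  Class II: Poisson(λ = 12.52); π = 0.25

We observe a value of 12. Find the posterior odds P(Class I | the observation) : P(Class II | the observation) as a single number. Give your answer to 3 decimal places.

Since P(k|x) ∝ π_k f_k(x), the posterior odds are π_i f_i(x) / (π_j f_j(x)).
Poisson probabilities:
  L_I = e^(−11.01)·11.01^12/12! = 0.109529
  L_II = e^(−12.52)·12.52^12/12! = 0.113122
0.0821467 / 0.0282806 ≈ 2.905

2.905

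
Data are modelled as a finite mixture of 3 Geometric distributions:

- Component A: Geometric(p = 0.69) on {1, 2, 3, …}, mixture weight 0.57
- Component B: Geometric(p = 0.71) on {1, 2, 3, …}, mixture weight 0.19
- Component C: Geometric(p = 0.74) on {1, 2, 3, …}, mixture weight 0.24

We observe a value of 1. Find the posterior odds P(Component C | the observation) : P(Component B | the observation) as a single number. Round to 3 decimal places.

1.317

Only the two components matter; the odds are (π_i f_i(x)) / (π_j f_j(x)).
Evaluate each component's likelihood at the observed value:
  p_A = 0.69
  p_B = 0.71
  p_C = 0.74
0.1776 / 0.1349 ≈ 1.317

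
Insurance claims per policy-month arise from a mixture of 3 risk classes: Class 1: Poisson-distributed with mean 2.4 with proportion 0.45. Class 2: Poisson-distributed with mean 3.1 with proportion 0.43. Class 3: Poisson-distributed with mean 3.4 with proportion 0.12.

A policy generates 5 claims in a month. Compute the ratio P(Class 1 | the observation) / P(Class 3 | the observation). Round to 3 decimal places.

1.786

Only the two components matter; the odds are (P(Z=i) f_i(x)) / (P(Z=j) f_j(x)).
Component likelihoods at x = 5 claims:
  p_1 = e^(−2.4)·2.4^5/5! = 0.0601961
  p_2 = e^(−3.1)·3.1^5/5! = 0.107477
  p_3 = e^(−3.4)·3.4^5/5! = 0.126361
Posterior odds = (P(Z=1)·p_1) / (P(Z=3)·p_3) = (0.45·0.0601961) / (0.12·0.126361) = 0.0270882 / 0.0151633 ≈ 1.786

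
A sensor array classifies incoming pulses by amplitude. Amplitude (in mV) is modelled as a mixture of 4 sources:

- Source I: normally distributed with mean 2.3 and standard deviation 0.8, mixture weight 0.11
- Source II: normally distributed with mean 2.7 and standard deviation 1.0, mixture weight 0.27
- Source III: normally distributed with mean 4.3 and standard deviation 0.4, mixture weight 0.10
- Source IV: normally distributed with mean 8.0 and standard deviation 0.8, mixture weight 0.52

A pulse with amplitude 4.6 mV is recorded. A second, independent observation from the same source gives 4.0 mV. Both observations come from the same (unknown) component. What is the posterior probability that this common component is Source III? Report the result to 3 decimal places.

0.948

Apply Bayes' rule: the posterior for each component is proportional to its prior times its likelihood at x.
Since both observations come from the same component, the likelihood for component k is f_k(x₁)·f_k(x₂).
  f_I = [(1/(0.8·√(2π)))·exp(−(4.6−2.3)²/(2·0.8²)) = 0.498678·exp(-4.13281) = 0.00799765] × [0.0521512] = 0.000417087
  f_II = [(1/(1.0·√(2π)))·exp(−(4.6−2.7)²/(2·1.0²)) = 0.398942·exp(-1.80500) = 0.0656158] × [0.171369] = 0.0112445
  f_III = [(1/(0.4·√(2π)))·exp(−(4.6−4.3)²/(2·0.4²)) = 0.997356·exp(-0.28125) = 0.752844] × [0.752844] = 0.566773
  f_IV = [(1/(0.8·√(2π)))·exp(−(4.6−8.0)²/(2·0.8²)) = 0.498678·exp(-9.03125) = 5.96483e-05] × [1.8584e-06] = 1.1085e-10
Weight by the priors:
  w_I·f_I = 0.11 × 0.000417087 = 4.58796e-05
  w_II·f_II = 0.27 × 0.0112445 = 0.00303601
  w_III·f_III = 0.10 × 0.566773 = 0.0566773
  w_IV·f_IV = 0.52 × 1.1085e-10 = 5.76422e-11
Sum: 4.58796e-05 + 0.00303601 + 0.0566773 + 5.76422e-11 = 0.0597592
P(Source III | x₁,x₂) = 0.0566773 / 0.0597592 ≈ 0.948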